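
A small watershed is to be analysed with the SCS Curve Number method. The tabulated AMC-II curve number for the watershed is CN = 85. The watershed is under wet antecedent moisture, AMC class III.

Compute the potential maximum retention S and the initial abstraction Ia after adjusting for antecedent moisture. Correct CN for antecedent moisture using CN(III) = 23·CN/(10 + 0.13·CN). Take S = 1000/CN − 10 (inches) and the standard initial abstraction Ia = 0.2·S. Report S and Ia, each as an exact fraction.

S = 300/391 in ≈ 0.767 in; Ia = 60/391 in ≈ 0.153 in

CN(III) from CN(II)=85: (23·85)/(10 + 0.13·85) = 39100/421 ≈ 92.874
Max retention: S = 1000/(39100/421) − 10 = 300/391 in (≈ 0.767 in)
Ia = 0.2·(300/391) = 60/391 in ≈ 0.153 in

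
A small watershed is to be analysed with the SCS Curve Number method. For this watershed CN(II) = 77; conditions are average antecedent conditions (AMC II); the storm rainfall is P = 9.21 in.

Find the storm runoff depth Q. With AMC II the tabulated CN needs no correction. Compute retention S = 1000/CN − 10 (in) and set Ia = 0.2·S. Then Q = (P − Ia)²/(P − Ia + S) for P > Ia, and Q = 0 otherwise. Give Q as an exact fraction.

CN(II) = 77; AMC II needs no correction.
Retention S: 1000/CN − 10 with CN=77.000 → S = 230/77 ≈ 2.987 in
Initial abstraction Ia = S/5 = (230/77)/5 = 46/77 ≈ 0.597 in
P − Ia = 9.210 − 0.597 = 66317/7700 ≈ 8.613 in (> 0, runoff occurs)
Q = (66317/7700)²/((66317/7700) + 230/77) = (4397944489/59290000)/(89317/7700) = 4397944489/687740900 in ≈ 6.395 in

Q = 4397944489/687740900 in ≈ 6.395 in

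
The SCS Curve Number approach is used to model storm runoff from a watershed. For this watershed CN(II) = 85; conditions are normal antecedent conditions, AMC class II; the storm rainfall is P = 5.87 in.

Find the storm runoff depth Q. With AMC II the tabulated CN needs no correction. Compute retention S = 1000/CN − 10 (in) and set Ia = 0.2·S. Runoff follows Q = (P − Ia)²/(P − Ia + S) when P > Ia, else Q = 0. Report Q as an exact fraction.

Average conditions: CN = 85 (no AMC adjustment).
Retention S: 1000/CN − 10 with CN=85.000 → S = 30/17 ≈ 1.765 in
Initial abstraction Ia = S/5 = (30/17)/5 = 6/17 ≈ 0.353 in
Since P=5.870 > Ia=0.353: effective rainfall P−Ia = 9379/1700 in
Q = (9379/1700)²/((9379/1700) + 30/17) = (87965641/2890000)/(12379/1700) = 87965641/21044300 in ≈ 4.180 in

Q = 87965641/21044300 in ≈ 4.180 in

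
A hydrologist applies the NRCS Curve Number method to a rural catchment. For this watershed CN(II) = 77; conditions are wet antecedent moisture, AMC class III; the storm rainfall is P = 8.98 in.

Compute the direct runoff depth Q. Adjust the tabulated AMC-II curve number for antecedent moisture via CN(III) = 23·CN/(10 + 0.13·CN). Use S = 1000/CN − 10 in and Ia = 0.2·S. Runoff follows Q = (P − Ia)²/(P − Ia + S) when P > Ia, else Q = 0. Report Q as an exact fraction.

Wet (AMC III): CN(III) = 23·77/(10 + 0.13·77) = 1771/(2001/100) = 7700/87 ≈ 88.506
S = 1000/(7700/87) − 10 = 100/77 in ≈ 1.299 in
Ia = 0.2·(100/77) = 20/77 in ≈ 0.260 in
Since P=8.980 > Ia=0.260: effective rainfall P−Ia = 33573/3850 in
Q: (33573/3850)² ÷ (38573/3850) = 1127146329/148506050 in (≈ 7.590 in)

Q = 1127146329/148506050 in ≈ 7.590 in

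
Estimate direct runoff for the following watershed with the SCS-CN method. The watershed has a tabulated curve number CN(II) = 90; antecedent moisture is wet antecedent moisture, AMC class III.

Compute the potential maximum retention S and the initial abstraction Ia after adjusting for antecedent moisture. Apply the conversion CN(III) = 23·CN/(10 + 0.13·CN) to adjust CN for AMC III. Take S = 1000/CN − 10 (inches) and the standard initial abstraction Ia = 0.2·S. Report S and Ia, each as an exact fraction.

Wet (AMC III): CN(III) = 23·90/(10 + 0.13·90) = 2070/(217/10) = 20700/217 ≈ 95.392
S = 1000/(20700/217) − 10 = 100/207 in ≈ 0.483 in
Ia = 0.2S: 0.2·0.483 = 0.097 in (exactly 20/207)

S = 100/207 in ≈ 0.483 in; Ia = 20/207 in ≈ 0.097 in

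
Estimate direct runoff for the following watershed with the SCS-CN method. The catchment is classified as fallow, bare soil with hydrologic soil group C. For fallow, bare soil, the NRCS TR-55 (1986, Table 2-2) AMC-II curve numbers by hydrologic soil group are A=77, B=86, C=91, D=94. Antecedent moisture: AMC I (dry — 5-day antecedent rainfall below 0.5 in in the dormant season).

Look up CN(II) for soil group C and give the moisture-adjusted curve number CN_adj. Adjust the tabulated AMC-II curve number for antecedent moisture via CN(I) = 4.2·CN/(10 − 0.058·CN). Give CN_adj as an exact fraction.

NRCS table: fallow, bare soil, soil group C → CN(II) = 91
Adjust CN=91 to AMC I: 4.2·91/(10 − 0.058·91) → (1911/5) ÷ (2361/500) = 63700/787 ≈ 80.940

CN_adj = 63700/787 ≈ 80.940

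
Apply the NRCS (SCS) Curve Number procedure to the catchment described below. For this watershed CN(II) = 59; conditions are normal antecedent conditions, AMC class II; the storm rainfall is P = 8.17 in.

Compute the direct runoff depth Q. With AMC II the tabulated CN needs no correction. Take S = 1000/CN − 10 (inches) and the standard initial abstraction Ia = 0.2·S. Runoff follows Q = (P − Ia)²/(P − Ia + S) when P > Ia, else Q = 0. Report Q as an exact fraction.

Q = 1600240009/477917700 in ≈ 3.348 in

AMC II — tabulated CN = 59 applies directly.
Retention S: 1000/CN − 10 with CN=59.000 → S = 410/59 ≈ 6.949 in
Ia = 0.2S: 0.2·6.949 = 1.390 in (exactly 82/59)
Since P=8.170 > Ia=1.390: effective rainfall P−Ia = 40003/5900 in
Q = (40003/5900)²/((40003/5900) + 410/59) = (1600240009/34810000)/(81003/5900) = 1600240009/477917700 in ≈ 3.348 in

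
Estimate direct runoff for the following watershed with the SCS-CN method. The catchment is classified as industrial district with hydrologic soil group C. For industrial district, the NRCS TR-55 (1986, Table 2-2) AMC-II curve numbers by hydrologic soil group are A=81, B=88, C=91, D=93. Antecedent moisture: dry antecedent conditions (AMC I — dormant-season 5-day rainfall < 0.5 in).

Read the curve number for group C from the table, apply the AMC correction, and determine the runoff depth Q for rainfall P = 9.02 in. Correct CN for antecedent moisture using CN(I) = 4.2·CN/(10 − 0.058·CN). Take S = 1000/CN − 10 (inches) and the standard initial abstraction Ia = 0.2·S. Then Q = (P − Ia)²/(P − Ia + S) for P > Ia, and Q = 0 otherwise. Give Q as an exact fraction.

Q = 74140210369/11061090950 in ≈ 6.703 in

NRCS table: industrial district, soil group C → CN(II) = 91
Dry (AMC I): CN(I) = 4.2·91/(10 − 0.058·91) = (1911/5)/(2361/500) = 63700/787 ≈ 80.940
Max retention: S = 1000/(63700/787) − 10 = 1500/637 in (≈ 2.355 in)
Ia = 0.2S: 0.2·2.355 = 0.471 in (exactly 300/637)
Since P=9.020 > Ia=0.471: effective rainfall P−Ia = 272287/31850 in
Q = (272287/31850)²/((272287/31850) + 1500/637) = (74140210369/1014422500)/(347287/31850) = 74140210369/11061090950 in ≈ 6.703 in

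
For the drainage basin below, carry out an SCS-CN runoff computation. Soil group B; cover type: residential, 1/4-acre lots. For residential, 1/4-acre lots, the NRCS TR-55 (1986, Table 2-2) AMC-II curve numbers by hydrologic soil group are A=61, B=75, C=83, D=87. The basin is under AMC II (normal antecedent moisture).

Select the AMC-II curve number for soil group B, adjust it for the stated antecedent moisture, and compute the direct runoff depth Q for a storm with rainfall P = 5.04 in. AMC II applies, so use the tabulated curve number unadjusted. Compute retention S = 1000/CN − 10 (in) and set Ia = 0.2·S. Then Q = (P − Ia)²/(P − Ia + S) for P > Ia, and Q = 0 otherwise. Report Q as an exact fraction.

Q = 53792/21675 in ≈ 2.482 in

NRCS table: residential, 1/4-acre lots, soil group B → CN(II) = 75
CN(II) = 75; AMC II needs no correction.
S = 1000/75 − 10 = 10/3 in ≈ 3.333 in
Ia = 0.2·(10/3) = 2/3 in ≈ 0.667 in
Excess rainfall: 5.040 − 0.667 = 4.373 in; P > Ia so Q > 0
Runoff Q = (P−Ia)²/(P−Ia+S) = (4.373)²/(4.373+3.333) = 53792/21675 ≈ 2.482 in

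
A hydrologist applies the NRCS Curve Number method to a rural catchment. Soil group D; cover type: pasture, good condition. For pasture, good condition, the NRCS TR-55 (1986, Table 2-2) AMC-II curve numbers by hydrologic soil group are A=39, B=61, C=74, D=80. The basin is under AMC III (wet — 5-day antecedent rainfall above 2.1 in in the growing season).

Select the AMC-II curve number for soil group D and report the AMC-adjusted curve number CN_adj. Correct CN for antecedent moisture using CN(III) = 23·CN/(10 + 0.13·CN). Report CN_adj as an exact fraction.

NRCS table: pasture, good condition, soil group D → CN(II) = 80
Adjust CN=80 to AMC III: 23·80/(10 + 0.13·80) → 1840 ÷ (102/5) = 4600/51 ≈ 90.196

CN_adj = 4600/51 ≈ 90.196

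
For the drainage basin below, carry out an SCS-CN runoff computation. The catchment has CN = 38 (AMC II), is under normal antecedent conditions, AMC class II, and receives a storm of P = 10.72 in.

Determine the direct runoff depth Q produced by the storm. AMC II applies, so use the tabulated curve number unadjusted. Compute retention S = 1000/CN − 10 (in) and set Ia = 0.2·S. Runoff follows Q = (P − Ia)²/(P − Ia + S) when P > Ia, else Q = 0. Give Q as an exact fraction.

CN(II) = 38; AMC II needs no correction.
S = 1000/38 − 10 = 310/19 in ≈ 16.316 in
Ia = 0.2S: 0.2·16.316 = 3.263 in (exactly 62/19)
P − Ia = 10.720 − 3.263 = 3542/475 ≈ 7.457 in (> 0, runoff occurs)
Q: (3542/475)² ÷ (11292/475) = 3136441/1340925 in (≈ 2.339 in)

Q = 3136441/1340925 in ≈ 2.339 in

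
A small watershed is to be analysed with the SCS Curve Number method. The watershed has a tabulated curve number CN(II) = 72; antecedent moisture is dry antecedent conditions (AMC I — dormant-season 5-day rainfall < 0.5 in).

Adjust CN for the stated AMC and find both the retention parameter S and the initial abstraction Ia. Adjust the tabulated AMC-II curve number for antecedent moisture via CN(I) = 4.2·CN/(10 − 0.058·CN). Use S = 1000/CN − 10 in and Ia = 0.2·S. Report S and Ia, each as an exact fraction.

S = 250/27 in ≈ 9.259 in; Ia = 50/27 in ≈ 1.852 in

Adjust CN=72 to AMC I: 4.2·72/(10 − 0.058·72) → (1512/5) ÷ (728/125) = 675/13 ≈ 51.923
Retention S: 1000/CN − 10 with CN=51.923 → S = 250/27 ≈ 9.259 in
Ia = 0.2S: 0.2·9.259 = 1.852 in (exactly 50/27)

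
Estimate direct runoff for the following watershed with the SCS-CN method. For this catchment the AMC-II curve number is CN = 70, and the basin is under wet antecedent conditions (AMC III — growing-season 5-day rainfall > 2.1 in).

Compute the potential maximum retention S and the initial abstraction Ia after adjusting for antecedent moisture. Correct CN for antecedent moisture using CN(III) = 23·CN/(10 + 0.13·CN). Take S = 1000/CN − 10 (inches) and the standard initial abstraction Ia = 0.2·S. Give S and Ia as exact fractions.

S = 300/161 in ≈ 1.863 in; Ia = 60/161 in ≈ 0.373 in

CN(III) from CN(II)=70: (23·70)/(10 + 0.13·70) = 16100/191 ≈ 84.293
Retention S: 1000/CN − 10 with CN=84.293 → S = 300/161 ≈ 1.863 in
Ia = 0.2S: 0.2·1.863 = 0.373 in (exactly 60/161)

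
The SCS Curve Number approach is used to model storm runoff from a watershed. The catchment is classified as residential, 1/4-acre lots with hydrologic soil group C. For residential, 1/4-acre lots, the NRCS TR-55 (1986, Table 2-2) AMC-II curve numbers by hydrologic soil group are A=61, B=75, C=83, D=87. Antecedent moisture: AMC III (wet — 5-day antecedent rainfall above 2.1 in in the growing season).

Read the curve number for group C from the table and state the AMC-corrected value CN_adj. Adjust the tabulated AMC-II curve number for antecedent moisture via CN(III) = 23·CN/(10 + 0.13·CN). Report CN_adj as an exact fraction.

NRCS table: residential, 1/4-acre lots, soil group C → CN(II) = 83
Wet (AMC III): CN(III) = 23·83/(10 + 0.13·83) = 1909/(2079/100) = 190900/2079 ≈ 91.823

CN_adj = 190900/2079 ≈ 91.823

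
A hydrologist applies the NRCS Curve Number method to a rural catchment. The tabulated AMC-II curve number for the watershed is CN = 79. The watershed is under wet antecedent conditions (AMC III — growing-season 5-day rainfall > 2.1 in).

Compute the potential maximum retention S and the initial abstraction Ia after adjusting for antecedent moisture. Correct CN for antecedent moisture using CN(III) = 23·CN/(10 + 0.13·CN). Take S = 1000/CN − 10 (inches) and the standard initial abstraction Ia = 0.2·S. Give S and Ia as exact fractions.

Adjust CN=79 to AMC III: 23·79/(10 + 0.13·79) → 1817 ÷ (2027/100) = 181700/2027 ≈ 89.640
Retention S: 1000/CN − 10 with CN=89.640 → S = 2100/1817 ≈ 1.156 in
Ia = 0.2·(2100/1817) = 420/1817 in ≈ 0.231 in

S = 2100/1817 in ≈ 1.156 in; Ia = 420/1817 in ≈ 0.231 in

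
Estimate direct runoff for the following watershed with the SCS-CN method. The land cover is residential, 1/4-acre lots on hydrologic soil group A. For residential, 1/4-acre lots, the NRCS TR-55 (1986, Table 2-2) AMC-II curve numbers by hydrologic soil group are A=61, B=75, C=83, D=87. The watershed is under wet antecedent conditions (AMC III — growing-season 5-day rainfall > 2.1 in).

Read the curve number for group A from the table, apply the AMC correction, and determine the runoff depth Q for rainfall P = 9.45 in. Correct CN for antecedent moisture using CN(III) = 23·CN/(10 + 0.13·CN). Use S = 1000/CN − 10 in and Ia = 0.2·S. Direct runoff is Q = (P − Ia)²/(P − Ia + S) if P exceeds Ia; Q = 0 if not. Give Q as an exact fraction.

NRCS table: residential, 1/4-acre lots, soil group A → CN(II) = 61
CN(III) from CN(II)=61: (23·61)/(10 + 0.13·61) = 140300/1793 ≈ 78.249
Retention S: 1000/CN − 10 with CN=78.249 → S = 3900/1403 ≈ 2.780 in
Initial abstraction Ia = S/5 = (3900/1403)/5 = 780/1403 ≈ 0.556 in
Since P=9.450 > Ia=0.556: effective rainfall P−Ia = 249567/28060 in
Q: (249567/28060)² ÷ (327567/28060) = 20761229163/3063843340 in (≈ 6.776 in)

Q = 20761229163/3063843340 in ≈ 6.776 in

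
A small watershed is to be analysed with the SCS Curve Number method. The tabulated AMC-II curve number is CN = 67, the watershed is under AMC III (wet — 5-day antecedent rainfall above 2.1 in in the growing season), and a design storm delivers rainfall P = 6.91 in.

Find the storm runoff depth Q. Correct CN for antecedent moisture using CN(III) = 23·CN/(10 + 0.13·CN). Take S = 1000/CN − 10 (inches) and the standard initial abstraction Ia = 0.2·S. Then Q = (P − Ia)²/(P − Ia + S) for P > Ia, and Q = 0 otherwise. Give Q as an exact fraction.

CN(III) from CN(II)=67: (23·67)/(10 + 0.13·67) = 154100/1871 ≈ 82.362
Retention S: 1000/CN − 10 with CN=82.362 → S = 3300/1541 ≈ 2.141 in
Initial abstraction Ia = S/5 = (3300/1541)/5 = 660/1541 ≈ 0.428 in
P − Ia = 6.910 − 0.428 = 998831/154100 ≈ 6.482 in (> 0, runoff occurs)
Q: (998831/154100)² ÷ (1328831/154100) = 997663366561/204772857100 in (≈ 4.872 in)

Q = 997663366561/204772857100 in ≈ 4.872 in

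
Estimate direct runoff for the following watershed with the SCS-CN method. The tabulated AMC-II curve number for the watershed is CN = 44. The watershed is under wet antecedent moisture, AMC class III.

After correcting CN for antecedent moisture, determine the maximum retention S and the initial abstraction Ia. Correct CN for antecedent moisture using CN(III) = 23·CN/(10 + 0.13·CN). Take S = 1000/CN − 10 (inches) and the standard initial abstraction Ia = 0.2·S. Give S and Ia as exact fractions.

CN(III) from CN(II)=44: (23·44)/(10 + 0.13·44) = 25300/393 ≈ 64.377
S = 1000/(25300/393) − 10 = 1400/253 in ≈ 5.534 in
Ia = 0.2S: 0.2·5.534 = 1.107 in (exactly 280/253)

S = 1400/253 in ≈ 5.534 in; Ia = 280/253 in ≈ 1.107 in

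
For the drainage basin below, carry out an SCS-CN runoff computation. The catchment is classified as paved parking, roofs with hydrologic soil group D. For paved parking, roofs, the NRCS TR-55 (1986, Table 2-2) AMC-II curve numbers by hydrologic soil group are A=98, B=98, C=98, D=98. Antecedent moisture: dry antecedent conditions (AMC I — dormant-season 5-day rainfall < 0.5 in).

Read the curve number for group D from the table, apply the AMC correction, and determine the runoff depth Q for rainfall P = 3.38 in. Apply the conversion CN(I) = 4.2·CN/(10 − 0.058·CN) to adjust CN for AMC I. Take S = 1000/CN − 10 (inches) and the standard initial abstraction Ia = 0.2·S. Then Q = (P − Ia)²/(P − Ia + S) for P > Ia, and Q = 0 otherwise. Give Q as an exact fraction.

NRCS table: paved parking, roofs, soil group D → CN(II) = 98
CN(I) from CN(II)=98: (4.2·98)/(10 − 0.058·98) = 102900/1079 ≈ 95.366
Max retention: S = 1000/(102900/1079) − 10 = 500/1029 in (≈ 0.486 in)
Initial abstraction Ia = S/5 = (500/1029)/5 = 100/1029 ≈ 0.097 in
Excess rainfall: 3.380 − 0.097 = 3.283 in; P > Ia so Q > 0
Runoff Q = (P−Ia)²/(P−Ia+S) = (3.283)²/(3.283+0.486) = 28527547801/9976206450 ≈ 2.860 in

Q = 28527547801/9976206450 in ≈ 2.860 in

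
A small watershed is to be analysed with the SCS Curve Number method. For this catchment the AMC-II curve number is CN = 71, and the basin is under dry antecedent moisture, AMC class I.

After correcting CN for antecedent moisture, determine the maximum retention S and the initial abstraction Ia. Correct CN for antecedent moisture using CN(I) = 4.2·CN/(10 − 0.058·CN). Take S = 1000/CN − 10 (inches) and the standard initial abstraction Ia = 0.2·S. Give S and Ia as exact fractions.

S = 14500/1491 in ≈ 9.725 in; Ia = 2900/1491 in ≈ 1.945 in

Dry (AMC I): CN(I) = 4.2·71/(10 − 0.058·71) = (1491/5)/(2941/500) = 149100/2941 ≈ 50.697
S = 1000/(149100/2941) − 10 = 14500/1491 in ≈ 9.725 in
Ia = 0.2S: 0.2·9.725 = 1.945 in (exactly 2900/1491)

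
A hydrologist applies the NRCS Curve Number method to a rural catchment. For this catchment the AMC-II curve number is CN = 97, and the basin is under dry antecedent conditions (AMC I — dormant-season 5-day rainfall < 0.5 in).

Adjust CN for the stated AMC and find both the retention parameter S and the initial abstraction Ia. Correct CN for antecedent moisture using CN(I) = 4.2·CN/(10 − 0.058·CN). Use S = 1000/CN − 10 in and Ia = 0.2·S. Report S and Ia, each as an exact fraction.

CN(I) from CN(II)=97: (4.2·97)/(10 − 0.058·97) = 67900/729 ≈ 93.141
Retention S: 1000/CN − 10 with CN=93.141 → S = 500/679 ≈ 0.736 in
Ia = 0.2·(500/679) = 100/679 in ≈ 0.147 in

S = 500/679 in ≈ 0.736 in; Ia = 100/679 in ≈ 0.147 in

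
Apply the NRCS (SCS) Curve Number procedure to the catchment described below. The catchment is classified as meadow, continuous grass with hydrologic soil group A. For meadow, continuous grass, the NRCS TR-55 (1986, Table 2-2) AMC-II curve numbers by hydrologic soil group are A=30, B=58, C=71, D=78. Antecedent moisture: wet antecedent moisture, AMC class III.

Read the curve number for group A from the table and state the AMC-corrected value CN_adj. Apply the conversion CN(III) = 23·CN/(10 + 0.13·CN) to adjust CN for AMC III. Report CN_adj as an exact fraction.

NRCS table: meadow, continuous grass, soil group A → CN(II) = 30
Wet (AMC III): CN(III) = 23·30/(10 + 0.13·30) = 690/(139/10) = 6900/139 ≈ 49.640

CN_adj = 6900/139 ≈ 49.640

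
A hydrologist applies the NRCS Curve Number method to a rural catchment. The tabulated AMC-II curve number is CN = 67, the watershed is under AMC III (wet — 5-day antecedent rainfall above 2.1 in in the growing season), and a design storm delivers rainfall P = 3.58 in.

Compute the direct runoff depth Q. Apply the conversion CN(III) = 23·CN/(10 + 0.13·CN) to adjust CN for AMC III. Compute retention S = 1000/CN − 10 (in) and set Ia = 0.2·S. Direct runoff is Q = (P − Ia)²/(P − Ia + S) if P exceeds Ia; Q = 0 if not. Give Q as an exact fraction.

Adjust CN=67 to AMC III: 23·67/(10 + 0.13·67) → 1541 ÷ (1871/100) = 154100/1871 ≈ 82.362
Max retention: S = 1000/(154100/1871) − 10 = 3300/1541 in (≈ 2.141 in)
Ia = 0.2S: 0.2·2.141 = 0.428 in (exactly 660/1541)
Excess rainfall: 3.580 − 0.428 = 3.152 in; P > Ia so Q > 0
Q: (242839/77050)² ÷ (407839/77050) = 58970779921/31423994950 in (≈ 1.877 in)

Q = 58970779921/31423994950 in ≈ 1.877 in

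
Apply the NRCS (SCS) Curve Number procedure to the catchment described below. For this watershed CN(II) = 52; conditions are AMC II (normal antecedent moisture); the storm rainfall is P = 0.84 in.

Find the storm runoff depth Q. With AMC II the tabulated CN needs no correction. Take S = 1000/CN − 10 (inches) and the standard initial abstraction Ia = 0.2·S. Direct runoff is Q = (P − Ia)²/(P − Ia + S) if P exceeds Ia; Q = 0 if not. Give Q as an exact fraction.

AMC II — tabulated CN = 52 applies directly.
Max retention: S = 1000/52 − 10 = 120/13 in (≈ 9.231 in)
Ia = 0.2S: 0.2·9.231 = 1.846 in (exactly 24/13)
P = 0.840 ≤ Ia = 1.846 in: entire storm abstracted, Q = 0.

Q = 0 in ≈ 0.000 in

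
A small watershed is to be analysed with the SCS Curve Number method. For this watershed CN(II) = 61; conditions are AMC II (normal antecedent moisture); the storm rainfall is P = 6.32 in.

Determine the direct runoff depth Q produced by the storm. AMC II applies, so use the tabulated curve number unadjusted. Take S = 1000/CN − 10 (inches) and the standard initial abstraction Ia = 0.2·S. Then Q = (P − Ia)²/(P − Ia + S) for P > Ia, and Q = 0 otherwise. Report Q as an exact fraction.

Q = 29552672/13296475 in ≈ 2.223 in

AMC II — tabulated CN = 61 applies directly.
Max retention: S = 1000/61 − 10 = 390/61 in (≈ 6.393 in)
Ia = 0.2S: 0.2·6.393 = 1.279 in (exactly 78/61)
Excess rainfall: 6.320 − 1.279 = 5.041 in; P > Ia so Q > 0
Q: (7688/1525)² ÷ (17438/1525) = 29552672/13296475 in (≈ 2.223 in)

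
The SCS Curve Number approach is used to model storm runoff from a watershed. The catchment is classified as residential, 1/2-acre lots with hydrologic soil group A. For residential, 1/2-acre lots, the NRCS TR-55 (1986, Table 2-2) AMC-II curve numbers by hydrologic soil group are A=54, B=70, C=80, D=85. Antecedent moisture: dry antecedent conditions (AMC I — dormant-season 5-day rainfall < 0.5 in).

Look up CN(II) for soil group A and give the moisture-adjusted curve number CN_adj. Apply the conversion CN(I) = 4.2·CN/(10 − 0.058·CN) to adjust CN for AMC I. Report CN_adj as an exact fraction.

NRCS table: residential, 1/2-acre lots, soil group A → CN(II) = 54
CN(I) from CN(II)=54: (4.2·54)/(10 − 0.058·54) = 56700/1717 ≈ 33.023

CN_adj = 56700/1717 ≈ 33.023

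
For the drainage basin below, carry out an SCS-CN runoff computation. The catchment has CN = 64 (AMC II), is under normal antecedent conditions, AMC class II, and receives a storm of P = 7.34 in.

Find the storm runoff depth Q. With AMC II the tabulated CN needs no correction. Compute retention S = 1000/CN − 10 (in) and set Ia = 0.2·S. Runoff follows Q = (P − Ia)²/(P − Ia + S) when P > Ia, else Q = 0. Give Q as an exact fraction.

Q = 1545049/473600 in ≈ 3.262 in

AMC II — tabulated CN = 64 applies directly.
Max retention: S = 1000/64 − 10 = 45/8 in (≈ 5.625 in)
Initial abstraction Ia = S/5 = (45/8)/5 = 9/8 ≈ 1.125 in
Excess rainfall: 7.340 − 1.125 = 6.215 in; P > Ia so Q > 0
Q: (1243/200)² ÷ (296/25) = 1545049/473600 in (≈ 3.262 in)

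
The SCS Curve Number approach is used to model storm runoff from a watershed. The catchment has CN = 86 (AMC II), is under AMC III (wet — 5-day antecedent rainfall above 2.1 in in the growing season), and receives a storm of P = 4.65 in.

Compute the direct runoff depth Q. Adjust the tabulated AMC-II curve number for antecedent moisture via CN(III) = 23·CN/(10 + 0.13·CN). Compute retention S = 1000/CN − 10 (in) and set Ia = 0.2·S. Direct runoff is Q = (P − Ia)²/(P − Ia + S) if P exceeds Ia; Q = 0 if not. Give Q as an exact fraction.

Adjust CN=86 to AMC III: 23·86/(10 + 0.13·86) → 1978 ÷ (1059/50) = 98900/1059 ≈ 93.390
Retention S: 1000/CN − 10 with CN=93.390 → S = 700/989 ≈ 0.708 in
Ia = 0.2·(700/989) = 140/989 in ≈ 0.142 in
Excess rainfall: 4.650 − 0.142 = 4.508 in; P > Ia so Q > 0
Q = (89177/19780)²/((89177/19780) + 700/989) = (7952537329/391248400)/(103177/19780) = 7952537329/2040841060 in ≈ 3.897 in

Q = 7952537329/2040841060 in ≈ 3.897 in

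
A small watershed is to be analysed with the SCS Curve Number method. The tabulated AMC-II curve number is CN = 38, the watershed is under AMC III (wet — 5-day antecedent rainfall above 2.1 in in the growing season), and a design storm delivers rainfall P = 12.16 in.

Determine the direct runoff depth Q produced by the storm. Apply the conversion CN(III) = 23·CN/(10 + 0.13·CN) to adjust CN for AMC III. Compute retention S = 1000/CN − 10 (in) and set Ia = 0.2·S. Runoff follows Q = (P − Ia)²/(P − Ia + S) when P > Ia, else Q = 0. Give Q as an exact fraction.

Adjust CN=38 to AMC III: 23·38/(10 + 0.13·38) → 874 ÷ (747/50) = 43700/747 ≈ 58.501
Retention S: 1000/CN − 10 with CN=58.501 → S = 3100/437 ≈ 7.094 in
Ia = 0.2S: 0.2·7.094 = 1.419 in (exactly 620/437)
P − Ia = 12.160 − 1.419 = 117348/10925 ≈ 10.741 in (> 0, runoff occurs)
Q = (117348/10925)²/((117348/10925) + 3100/437) = (13770553104/119355625)/(194848/10925) = 860659569/133044650 in ≈ 6.469 in

Q = 860659569/133044650 in ≈ 6.469 in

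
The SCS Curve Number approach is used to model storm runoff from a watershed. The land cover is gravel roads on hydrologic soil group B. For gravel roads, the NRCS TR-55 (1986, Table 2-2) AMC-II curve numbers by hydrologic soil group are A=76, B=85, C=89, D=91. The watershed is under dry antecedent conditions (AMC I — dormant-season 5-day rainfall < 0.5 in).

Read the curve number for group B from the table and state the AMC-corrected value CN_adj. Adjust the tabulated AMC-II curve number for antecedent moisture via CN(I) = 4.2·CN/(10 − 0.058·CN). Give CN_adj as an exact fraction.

CN_adj = 11900/169 ≈ 70.414

NRCS table: gravel roads, soil group B → CN(II) = 85
Dry (AMC I): CN(I) = 4.2·85/(10 − 0.058·85) = 357/(507/100) = 11900/169 ≈ 70.414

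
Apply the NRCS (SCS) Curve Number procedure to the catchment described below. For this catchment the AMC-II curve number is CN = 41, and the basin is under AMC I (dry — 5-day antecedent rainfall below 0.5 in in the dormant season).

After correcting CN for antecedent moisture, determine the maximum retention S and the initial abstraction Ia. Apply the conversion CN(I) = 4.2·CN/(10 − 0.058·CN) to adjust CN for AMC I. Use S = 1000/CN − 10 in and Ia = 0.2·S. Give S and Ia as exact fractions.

CN(I) from CN(II)=41: (4.2·41)/(10 − 0.058·41) = 86100/3811 ≈ 22.592
Max retention: S = 1000/(86100/3811) − 10 = 29500/861 in (≈ 34.262 in)
Initial abstraction Ia = S/5 = (29500/861)/5 = 5900/861 ≈ 6.852 in

S = 29500/861 in ≈ 34.262 in; Ia = 5900/861 in ≈ 6.852 in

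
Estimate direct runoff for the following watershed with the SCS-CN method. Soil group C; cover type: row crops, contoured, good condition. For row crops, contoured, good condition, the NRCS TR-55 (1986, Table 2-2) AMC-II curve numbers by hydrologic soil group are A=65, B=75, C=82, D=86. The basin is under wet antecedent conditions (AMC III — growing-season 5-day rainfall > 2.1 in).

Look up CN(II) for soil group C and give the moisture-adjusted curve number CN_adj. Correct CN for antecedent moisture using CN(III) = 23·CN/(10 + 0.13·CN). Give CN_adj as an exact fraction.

NRCS table: row crops, contoured, good condition, soil group C → CN(II) = 82
Adjust CN=82 to AMC III: 23·82/(10 + 0.13·82) → 1886 ÷ (1033/50) = 94300/1033 ≈ 91.288

CN_adj = 94300/1033 ≈ 91.288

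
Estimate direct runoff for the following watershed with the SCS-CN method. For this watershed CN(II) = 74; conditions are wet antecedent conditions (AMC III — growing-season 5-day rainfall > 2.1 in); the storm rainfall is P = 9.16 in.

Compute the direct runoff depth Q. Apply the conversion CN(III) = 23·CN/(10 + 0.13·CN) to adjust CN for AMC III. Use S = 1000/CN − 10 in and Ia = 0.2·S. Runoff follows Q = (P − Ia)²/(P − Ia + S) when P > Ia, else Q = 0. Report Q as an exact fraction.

Q = 35486647641/4699200725 in ≈ 7.552 in

CN(III) from CN(II)=74: (23·74)/(10 + 0.13·74) = 85100/981 ≈ 86.748
Max retention: S = 1000/(85100/981) − 10 = 1300/851 in (≈ 1.528 in)
Ia = 0.2·(1300/851) = 260/851 in ≈ 0.306 in
P − Ia = 9.160 − 0.306 = 188379/21275 ≈ 8.854 in (> 0, runoff occurs)
Q = (188379/21275)²/((188379/21275) + 1300/851) = (35486647641/452625625)/(220879/21275) = 35486647641/4699200725 in ≈ 7.552 in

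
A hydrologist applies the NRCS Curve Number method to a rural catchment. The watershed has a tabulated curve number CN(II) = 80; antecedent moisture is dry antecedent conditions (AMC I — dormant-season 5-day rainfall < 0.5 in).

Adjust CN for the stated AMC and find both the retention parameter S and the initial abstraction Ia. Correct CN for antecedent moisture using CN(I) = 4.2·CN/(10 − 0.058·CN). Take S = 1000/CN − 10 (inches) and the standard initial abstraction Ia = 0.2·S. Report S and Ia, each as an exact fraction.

S = 125/21 in ≈ 5.952 in; Ia = 25/21 in ≈ 1.190 in

CN(I) from CN(II)=80: (4.2·80)/(10 − 0.058·80) = 4200/67 ≈ 62.687
S = 1000/(4200/67) − 10 = 125/21 in ≈ 5.952 in
Ia = 0.2·(125/21) = 25/21 in ≈ 1.190 in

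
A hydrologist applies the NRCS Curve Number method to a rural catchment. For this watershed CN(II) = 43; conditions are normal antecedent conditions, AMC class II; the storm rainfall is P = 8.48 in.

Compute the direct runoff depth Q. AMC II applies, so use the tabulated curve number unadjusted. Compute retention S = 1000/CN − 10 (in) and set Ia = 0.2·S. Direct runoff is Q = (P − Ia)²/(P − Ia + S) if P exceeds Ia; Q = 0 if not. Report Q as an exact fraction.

Average conditions: CN = 43 (no AMC adjustment).
Retention S: 1000/CN − 10 with CN=43.000 → S = 570/43 ≈ 13.256 in
Ia = 0.2S: 0.2·13.256 = 2.651 in (exactly 114/43)
Since P=8.480 > Ia=2.651: effective rainfall P−Ia = 6266/1075 in
Q = (6266/1075)²/((6266/1075) + 570/43) = (39262756/1155625)/(20516/1075) = 9815689/5513675 in ≈ 1.780 in

Q = 9815689/5513675 in ≈ 1.780 in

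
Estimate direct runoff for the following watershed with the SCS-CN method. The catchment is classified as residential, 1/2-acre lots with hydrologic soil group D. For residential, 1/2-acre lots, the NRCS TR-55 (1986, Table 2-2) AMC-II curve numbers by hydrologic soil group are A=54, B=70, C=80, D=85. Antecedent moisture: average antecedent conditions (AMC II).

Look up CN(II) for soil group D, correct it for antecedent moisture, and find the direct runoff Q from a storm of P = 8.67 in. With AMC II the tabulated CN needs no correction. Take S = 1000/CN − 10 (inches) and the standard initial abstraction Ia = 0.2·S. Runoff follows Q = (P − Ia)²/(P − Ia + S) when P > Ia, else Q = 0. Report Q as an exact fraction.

Q = 66637107/9712100 in ≈ 6.861 in

NRCS table: residential, 1/2-acre lots, soil group D → CN(II) = 85
Average conditions: CN = 85 (no AMC adjustment).
Max retention: S = 1000/85 − 10 = 30/17 in (≈ 1.765 in)
Ia = 0.2·(30/17) = 6/17 in ≈ 0.353 in
P − Ia = 8.670 − 0.353 = 14139/1700 ≈ 8.317 in (> 0, runoff occurs)
Runoff Q = (P−Ia)²/(P−Ia+S) = (8.317)²/(8.317+1.765) = 66637107/9712100 ≈ 6.861 in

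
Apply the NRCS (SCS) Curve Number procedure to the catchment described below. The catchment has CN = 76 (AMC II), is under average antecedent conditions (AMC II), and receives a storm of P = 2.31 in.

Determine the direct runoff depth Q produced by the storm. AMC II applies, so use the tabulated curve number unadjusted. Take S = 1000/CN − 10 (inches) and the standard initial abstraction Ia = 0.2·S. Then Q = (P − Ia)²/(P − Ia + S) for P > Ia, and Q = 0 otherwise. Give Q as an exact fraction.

Q = 1129969/1939900 in ≈ 0.582 in

Average conditions: CN = 76 (no AMC adjustment).
Max retention: S = 1000/76 − 10 = 60/19 in (≈ 3.158 in)
Initial abstraction Ia = S/5 = (60/19)/5 = 12/19 ≈ 0.632 in
Excess rainfall: 2.310 − 0.632 = 1.678 in; P > Ia so Q > 0
Q = (3189/1900)²/((3189/1900) + 60/19) = (10169721/3610000)/(9189/1900) = 1129969/1939900 in ≈ 0.582 in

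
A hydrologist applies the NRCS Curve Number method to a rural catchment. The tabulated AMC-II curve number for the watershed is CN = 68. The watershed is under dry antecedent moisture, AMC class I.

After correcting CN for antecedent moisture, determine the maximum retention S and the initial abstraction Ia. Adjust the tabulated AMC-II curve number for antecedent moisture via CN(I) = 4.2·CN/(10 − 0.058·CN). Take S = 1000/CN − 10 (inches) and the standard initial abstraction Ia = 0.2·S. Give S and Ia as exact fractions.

S = 4000/357 in ≈ 11.204 in; Ia = 800/357 in ≈ 2.241 in

Dry (AMC I): CN(I) = 4.2·68/(10 − 0.058·68) = (1428/5)/(757/125) = 35700/757 ≈ 47.160
S = 1000/(35700/757) − 10 = 4000/357 in ≈ 11.204 in
Initial abstraction Ia = S/5 = (4000/357)/5 = 800/357 ≈ 2.241 in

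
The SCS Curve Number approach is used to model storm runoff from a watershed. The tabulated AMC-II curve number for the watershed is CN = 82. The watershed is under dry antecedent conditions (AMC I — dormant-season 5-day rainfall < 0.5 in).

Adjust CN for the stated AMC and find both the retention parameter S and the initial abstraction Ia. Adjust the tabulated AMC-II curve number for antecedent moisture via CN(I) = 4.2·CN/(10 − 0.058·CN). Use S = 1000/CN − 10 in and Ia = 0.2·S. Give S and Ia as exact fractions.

S = 1500/287 in ≈ 5.226 in; Ia = 300/287 in ≈ 1.045 in

CN(I) from CN(II)=82: (4.2·82)/(10 − 0.058·82) = 28700/437 ≈ 65.675
Retention S: 1000/CN − 10 with CN=65.675 → S = 1500/287 ≈ 5.226 in
Ia = 0.2·(1500/287) = 300/287 in ≈ 1.045 in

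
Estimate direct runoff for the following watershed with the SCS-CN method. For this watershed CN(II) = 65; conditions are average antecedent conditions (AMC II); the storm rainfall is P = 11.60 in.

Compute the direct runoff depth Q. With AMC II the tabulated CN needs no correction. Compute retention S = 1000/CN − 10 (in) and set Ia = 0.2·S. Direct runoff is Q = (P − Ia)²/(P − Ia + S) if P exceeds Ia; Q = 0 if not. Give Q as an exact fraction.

AMC II — tabulated CN = 65 applies directly.
Retention S: 1000/CN − 10 with CN=65.000 → S = 70/13 ≈ 5.385 in
Initial abstraction Ia = S/5 = (70/13)/5 = 14/13 ≈ 1.077 in
P − Ia = 11.600 − 1.077 = 684/65 ≈ 10.523 in (> 0, runoff occurs)
Q = (684/65)²/((684/65) + 70/13) = (467856/4225)/(1034/65) = 233928/33605 in ≈ 6.961 in

Q = 233928/33605 in ≈ 6.961 in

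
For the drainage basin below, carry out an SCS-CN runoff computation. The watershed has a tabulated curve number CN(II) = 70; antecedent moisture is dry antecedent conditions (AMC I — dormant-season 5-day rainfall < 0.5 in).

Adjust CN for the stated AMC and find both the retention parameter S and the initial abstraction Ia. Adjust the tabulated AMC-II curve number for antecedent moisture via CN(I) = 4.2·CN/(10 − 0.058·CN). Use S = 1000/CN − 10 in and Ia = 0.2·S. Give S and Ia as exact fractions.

CN(I) from CN(II)=70: (4.2·70)/(10 − 0.058·70) = 4900/99 ≈ 49.495
Retention S: 1000/CN − 10 with CN=49.495 → S = 500/49 ≈ 10.204 in
Initial abstraction Ia = S/5 = (500/49)/5 = 100/49 ≈ 2.041 in

S = 500/49 in ≈ 10.204 in; Ia = 100/49 in ≈ 2.041 in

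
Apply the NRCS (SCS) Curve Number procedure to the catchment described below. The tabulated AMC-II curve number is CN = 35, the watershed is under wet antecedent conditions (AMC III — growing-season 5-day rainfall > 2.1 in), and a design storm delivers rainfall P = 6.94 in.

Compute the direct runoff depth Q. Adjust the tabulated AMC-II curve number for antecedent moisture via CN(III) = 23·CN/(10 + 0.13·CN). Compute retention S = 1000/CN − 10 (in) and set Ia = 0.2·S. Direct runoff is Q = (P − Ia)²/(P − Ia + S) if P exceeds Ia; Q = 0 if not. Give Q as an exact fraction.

Q = 1837579689/868329350 in ≈ 2.116 in

CN(III) from CN(II)=35: (23·35)/(10 + 0.13·35) = 16100/291 ≈ 55.326
Max retention: S = 1000/(16100/291) − 10 = 1300/161 in (≈ 8.075 in)
Initial abstraction Ia = S/5 = (1300/161)/5 = 260/161 ≈ 1.615 in
P − Ia = 6.940 − 1.615 = 42867/8050 ≈ 5.325 in (> 0, runoff occurs)
Q: (42867/8050)² ÷ (107867/8050) = 1837579689/868329350 in (≈ 2.116 in)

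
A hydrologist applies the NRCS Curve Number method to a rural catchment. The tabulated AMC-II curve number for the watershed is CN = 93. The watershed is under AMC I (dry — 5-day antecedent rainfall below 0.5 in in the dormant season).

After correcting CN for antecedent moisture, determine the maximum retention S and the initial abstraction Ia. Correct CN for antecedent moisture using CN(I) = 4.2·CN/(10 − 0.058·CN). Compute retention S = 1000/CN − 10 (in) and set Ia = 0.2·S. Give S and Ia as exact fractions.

S = 500/279 in ≈ 1.792 in; Ia = 100/279 in ≈ 0.358 in

CN(I) from CN(II)=93: (4.2·93)/(10 − 0.058·93) = 27900/329 ≈ 84.802
Max retention: S = 1000/(27900/329) − 10 = 500/279 in (≈ 1.792 in)
Ia = 0.2·(500/279) = 100/279 in ≈ 0.358 in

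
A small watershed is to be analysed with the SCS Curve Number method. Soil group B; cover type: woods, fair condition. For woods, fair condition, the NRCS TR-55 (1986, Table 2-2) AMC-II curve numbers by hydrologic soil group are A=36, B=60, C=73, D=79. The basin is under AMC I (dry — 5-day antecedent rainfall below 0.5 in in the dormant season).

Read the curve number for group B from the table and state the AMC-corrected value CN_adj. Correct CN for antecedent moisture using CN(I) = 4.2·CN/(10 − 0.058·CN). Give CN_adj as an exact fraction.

NRCS table: woods, fair condition, soil group B → CN(II) = 60
CN(I) from CN(II)=60: (4.2·60)/(10 − 0.058·60) = 6300/163 ≈ 38.650

CN_adj = 6300/163 ≈ 38.650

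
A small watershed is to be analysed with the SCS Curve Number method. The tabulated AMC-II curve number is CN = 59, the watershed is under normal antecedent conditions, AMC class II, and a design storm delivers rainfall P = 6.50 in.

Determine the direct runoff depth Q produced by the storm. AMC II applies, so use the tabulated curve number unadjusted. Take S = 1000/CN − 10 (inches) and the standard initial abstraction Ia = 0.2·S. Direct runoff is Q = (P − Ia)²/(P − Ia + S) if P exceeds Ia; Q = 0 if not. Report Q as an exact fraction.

Q = 363609/167914 in ≈ 2.165 in

CN(II) = 59; AMC II needs no correction.
S = 1000/59 − 10 = 410/59 in ≈ 6.949 in
Initial abstraction Ia = S/5 = (410/59)/5 = 82/59 ≈ 1.390 in
P − Ia = 6.500 − 1.390 = 603/118 ≈ 5.110 in (> 0, runoff occurs)
Runoff Q = (P−Ia)²/(P−Ia+S) = (5.110)²/(5.110+6.949) = 363609/167914 ≈ 2.165 in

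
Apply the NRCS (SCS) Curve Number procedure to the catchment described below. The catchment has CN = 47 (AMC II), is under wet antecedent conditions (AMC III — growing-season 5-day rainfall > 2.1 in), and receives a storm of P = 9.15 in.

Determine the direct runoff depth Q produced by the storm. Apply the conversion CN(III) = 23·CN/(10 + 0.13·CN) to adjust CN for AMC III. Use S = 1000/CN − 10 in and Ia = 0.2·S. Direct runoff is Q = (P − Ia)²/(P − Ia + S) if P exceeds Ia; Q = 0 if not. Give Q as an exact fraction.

Q = 31195684129/6110309260 in ≈ 5.105 in

CN(III) from CN(II)=47: (23·47)/(10 + 0.13·47) = 108100/1611 ≈ 67.101
Max retention: S = 1000/(108100/1611) − 10 = 5300/1081 in (≈ 4.903 in)
Ia = 0.2·(5300/1081) = 1060/1081 in ≈ 0.981 in
Since P=9.150 > Ia=0.981: effective rainfall P−Ia = 176623/21620 in
Runoff Q = (P−Ia)²/(P−Ia+S) = (8.169)²/(8.169+4.903) = 31195684129/6110309260 ≈ 5.105 in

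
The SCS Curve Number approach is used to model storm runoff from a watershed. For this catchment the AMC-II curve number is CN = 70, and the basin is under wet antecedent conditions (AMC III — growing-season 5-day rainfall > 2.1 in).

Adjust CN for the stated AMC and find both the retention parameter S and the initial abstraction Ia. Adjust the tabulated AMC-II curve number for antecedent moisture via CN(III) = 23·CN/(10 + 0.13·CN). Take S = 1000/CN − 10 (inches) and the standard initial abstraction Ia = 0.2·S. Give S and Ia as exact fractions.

S = 300/161 in ≈ 1.863 in; Ia = 60/161 in ≈ 0.373 in

Adjust CN=70 to AMC III: 23·70/(10 + 0.13·70) → 1610 ÷ (191/10) = 16100/191 ≈ 84.293
S = 1000/(16100/191) − 10 = 300/161 in ≈ 1.863 in
Initial abstraction Ia = S/5 = (300/161)/5 = 60/161 ≈ 0.373 in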